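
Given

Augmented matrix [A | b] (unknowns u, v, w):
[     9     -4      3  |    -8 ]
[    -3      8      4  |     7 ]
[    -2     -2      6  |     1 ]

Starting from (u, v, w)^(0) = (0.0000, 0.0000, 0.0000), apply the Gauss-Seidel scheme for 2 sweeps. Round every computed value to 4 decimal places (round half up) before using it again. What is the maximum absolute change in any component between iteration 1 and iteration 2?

Iteration 1:
  u = (-8 - (-4)·0.0000 - (3)·0.0000) / (9) = -0.8889
  v = (7 - (-3)·-0.8889 - (4)·0.0000) / (8) = 0.5417
  w = (1 - (-2)·-0.8889 - (-2)·0.5417) / (6) = 0.0509
Iteration 2:
  u = (-8 - (-4)·0.5417 - (3)·0.0509) / (9) = -0.6651
  v = (7 - (-3)·-0.6651 - (4)·0.0509) / (8) = 0.6001
  w = (1 - (-2)·-0.6651 - (-2)·0.6001) / (6) = 0.1450
Change: (0.2238, 0.0584, 0.0941) → max |·| = 0.2238

0.2238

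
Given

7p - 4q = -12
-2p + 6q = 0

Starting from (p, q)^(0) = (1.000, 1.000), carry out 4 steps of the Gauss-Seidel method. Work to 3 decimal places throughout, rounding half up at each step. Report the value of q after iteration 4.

-0.704

Iteration 1:
  p = (-12 - (-4)·1.000) / (7) = -1.143
  q = (0 - (-2)·-1.143) / (6) = -0.381
Iteration 2:
  p = (-12 - (-4)·-0.381) / (7) = -1.932
  q = (0 - (-2)·-1.932) / (6) = -0.644
Iteration 3:
  p = (-12 - (-4)·-0.644) / (7) = -2.082
  q = (0 - (-2)·-2.082) / (6) = -0.694
Iteration 4:
  p = (-12 - (-4)·-0.694) / (7) = -2.111
  q = (0 - (-2)·-2.111) / (6) = -0.704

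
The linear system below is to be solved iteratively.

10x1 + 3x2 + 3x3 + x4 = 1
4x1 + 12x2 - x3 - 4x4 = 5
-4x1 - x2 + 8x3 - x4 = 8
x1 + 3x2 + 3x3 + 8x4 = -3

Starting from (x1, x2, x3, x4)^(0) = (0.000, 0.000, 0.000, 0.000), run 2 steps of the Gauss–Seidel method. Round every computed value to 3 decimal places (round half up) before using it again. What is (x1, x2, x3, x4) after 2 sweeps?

(-0.250, 0.277, 0.792, -0.745)

Iteration 1:
  x1 = (1 - (3)·0.000 - (3)·0.000 - (1)·0.000) / (10) = 0.100
  x2 = (5 - (4)·0.100 - (-1)·0.000 - (-4)·0.000) / (12) = 0.383
  x3 = (8 - (-4)·0.100 - (-1)·0.383 - (-1)·0.000) / (8) = 1.098
  x4 = (-3 - (1)·0.100 - (3)·0.383 - (3)·1.098) / (8) = -0.943
Iteration 2:
  x1 = (1 - (3)·0.383 - (3)·1.098 - (1)·-0.943) / (10) = -0.250
  x2 = (5 - (4)·-0.250 - (-1)·1.098 - (-4)·-0.943) / (12) = 0.277
  x3 = (8 - (-4)·-0.250 - (-1)·0.277 - (-1)·-0.943) / (8) = 0.792
  x4 = (-3 - (1)·-0.250 - (3)·0.277 - (3)·0.792) / (8) = -0.745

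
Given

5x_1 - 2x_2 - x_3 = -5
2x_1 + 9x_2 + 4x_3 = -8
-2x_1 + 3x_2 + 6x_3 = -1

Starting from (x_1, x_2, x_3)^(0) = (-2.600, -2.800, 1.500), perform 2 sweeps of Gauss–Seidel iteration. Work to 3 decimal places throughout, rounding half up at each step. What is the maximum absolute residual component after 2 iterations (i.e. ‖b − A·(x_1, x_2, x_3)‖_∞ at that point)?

1.131

Iteration 1:
  x_1 = (-5 - (-2)·-2.800 - (-1)·1.500) / (5) = -1.820
  x_2 = (-8 - (2)·-1.820 - (4)·1.500) / (9) = -1.151
  x_3 = (-1 - (-2)·-1.820 - (3)·-1.151) / (6) = -0.198
Iteration 2:
  x_1 = (-5 - (-2)·-1.151 - (-1)·-0.198) / (5) = -1.500
  x_2 = (-8 - (2)·-1.500 - (4)·-0.198) / (9) = -0.468
  x_3 = (-1 - (-2)·-1.500 - (3)·-0.468) / (6) = -0.433
Residual b − A·x = (1.131, 0.944, 0.002); ∞-norm = 1.131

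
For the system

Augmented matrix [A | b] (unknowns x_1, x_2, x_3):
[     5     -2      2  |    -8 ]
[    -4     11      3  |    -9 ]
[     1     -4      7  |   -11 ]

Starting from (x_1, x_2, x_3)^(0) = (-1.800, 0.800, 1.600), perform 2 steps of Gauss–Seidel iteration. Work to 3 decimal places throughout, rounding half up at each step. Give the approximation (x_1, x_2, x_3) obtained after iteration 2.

Iteration 1:
  x_1 = (-8 - (-2)·0.800 - (2)·1.600) / (5) = -1.920
  x_2 = (-9 - (-4)·-1.920 - (3)·1.600) / (11) = -1.953
  x_3 = (-11 - (1)·-1.920 - (-4)·-1.953) / (7) = -2.413
Iteration 2:
  x_1 = (-8 - (-2)·-1.953 - (2)·-2.413) / (5) = -1.416
  x_2 = (-9 - (-4)·-1.416 - (3)·-2.413) / (11) = -0.675
  x_3 = (-11 - (1)·-1.416 - (-4)·-0.675) / (7) = -1.755

(-1.416, -0.675, -1.755)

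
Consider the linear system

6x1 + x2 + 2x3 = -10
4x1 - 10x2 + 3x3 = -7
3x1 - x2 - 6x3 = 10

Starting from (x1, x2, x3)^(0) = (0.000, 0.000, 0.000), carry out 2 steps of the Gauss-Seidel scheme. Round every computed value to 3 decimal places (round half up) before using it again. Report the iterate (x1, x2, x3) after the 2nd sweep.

Iteration 1:
  x1 = (-10 - (1)·0.000 - (2)·0.000) / (6) = -1.667
  x2 = (-7 - (4)·-1.667 - (3)·0.000) / (-10) = 0.033
  x3 = (10 - (3)·-1.667 - (-1)·0.033) / (-6) = -2.506
Iteration 2:
  x1 = (-10 - (1)·0.033 - (2)·-2.506) / (6) = -0.837
  x2 = (-7 - (4)·-0.837 - (3)·-2.506) / (-10) = -0.387
  x3 = (10 - (3)·-0.837 - (-1)·-0.387) / (-6) = -2.021

(-0.837, -0.387, -2.021)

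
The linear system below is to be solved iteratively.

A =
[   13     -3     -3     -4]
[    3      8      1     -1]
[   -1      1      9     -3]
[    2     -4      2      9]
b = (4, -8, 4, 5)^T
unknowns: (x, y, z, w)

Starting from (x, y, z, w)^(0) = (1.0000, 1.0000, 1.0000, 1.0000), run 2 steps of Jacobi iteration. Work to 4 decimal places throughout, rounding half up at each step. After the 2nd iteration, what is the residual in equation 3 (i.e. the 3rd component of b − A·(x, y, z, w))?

Iteration 1:
  x = (4 - (-3)·1.0000 - (-3)·1.0000 - (-4)·1.0000) / (13) = 1.0769
  y = (-8 - (3)·1.0000 - (1)·1.0000 - (-1)·1.0000) / (8) = -1.3750
  z = (4 - (-1)·1.0000 - (1)·1.0000 - (-3)·1.0000) / (9) = 0.7778
  w = (5 - (2)·1.0000 - (-4)·1.0000 - (2)·1.0000) / (9) = 0.5556
Iteration 2:
  x = (4 - (-3)·-1.3750 - (-3)·0.7778 - (-4)·0.5556) / (13) = 0.3408
  y = (-8 - (3)·1.0769 - (1)·0.7778 - (-1)·0.5556) / (8) = -1.4316
  z = (4 - (-1)·1.0769 - (1)·-1.3750 - (-3)·0.5556) / (9) = 0.9021
  w = (5 - (2)·1.0769 - (-4)·-1.3750 - (2)·0.7778) / (9) = -0.4677
Residual b − A·x = (-3.8897, 1.0606, -3.7496, 0.9971)

-3.7496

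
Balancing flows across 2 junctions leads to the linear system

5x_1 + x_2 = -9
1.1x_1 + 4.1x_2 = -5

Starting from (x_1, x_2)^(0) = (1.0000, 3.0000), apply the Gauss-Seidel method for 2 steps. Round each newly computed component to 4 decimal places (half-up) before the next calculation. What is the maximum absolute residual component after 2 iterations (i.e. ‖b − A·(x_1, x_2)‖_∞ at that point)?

0.1920

Iteration 1:
  x_1 = (-9 - (1)·3.0000) / (5) = -2.4000
  x_2 = (-5 - (1.1)·-2.4000) / (4.1) = -0.5756
Iteration 2:
  x_1 = (-9 - (1)·-0.5756) / (5) = -1.6849
  x_2 = (-5 - (1.1)·-1.6849) / (4.1) = -0.7675
Residual b − A·x = (0.1920, 0.0001); ∞-norm = 0.1920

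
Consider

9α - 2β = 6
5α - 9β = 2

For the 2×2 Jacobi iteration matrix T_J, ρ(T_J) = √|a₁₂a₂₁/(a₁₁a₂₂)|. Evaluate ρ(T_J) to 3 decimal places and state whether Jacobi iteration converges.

a₁₂a₂₁/(a₁₁a₂₂) = (-2)·(5) / ((9)·(-9)) = 0.123457
ρ = √|0.123457| = √0.123457 = 0.351
ρ < 1, so Jacobi converges

0.351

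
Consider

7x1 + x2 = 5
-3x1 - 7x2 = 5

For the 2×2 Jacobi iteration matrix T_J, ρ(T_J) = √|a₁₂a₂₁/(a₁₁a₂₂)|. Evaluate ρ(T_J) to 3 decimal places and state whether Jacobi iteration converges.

0.247

a₁₂a₂₁/(a₁₁a₂₂) = (1)·(-3) / ((7)·(-7)) = 0.061224
ρ = √|0.061224| = √0.061224 = 0.247
ρ < 1, so Jacobi converges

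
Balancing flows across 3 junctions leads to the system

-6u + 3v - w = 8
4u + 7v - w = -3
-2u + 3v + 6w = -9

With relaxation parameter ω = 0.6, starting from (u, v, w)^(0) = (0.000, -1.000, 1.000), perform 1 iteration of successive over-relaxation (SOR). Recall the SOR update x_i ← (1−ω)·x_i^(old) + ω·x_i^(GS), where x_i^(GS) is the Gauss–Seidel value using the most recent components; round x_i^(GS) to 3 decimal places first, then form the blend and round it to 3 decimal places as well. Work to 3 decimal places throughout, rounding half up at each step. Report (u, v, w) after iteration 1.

(-1.200, -0.160, -0.692)

Iteration 1:
  u: GS value = (8 - (3)·-1.000 - (-1)·1.000) / (-6) = -2.000;  u ← (1−ω)·0.000 + ω·-2.000 = -1.200
  v: GS value = (-3 - (4)·-1.200 - (-1)·1.000) / (7) = 0.400;  v ← (1−ω)·-1.000 + ω·0.400 = -0.160
  w: GS value = (-9 - (-2)·-1.200 - (3)·-0.160) / (6) = -1.820;  w ← (1−ω)·1.000 + ω·-1.820 = -0.692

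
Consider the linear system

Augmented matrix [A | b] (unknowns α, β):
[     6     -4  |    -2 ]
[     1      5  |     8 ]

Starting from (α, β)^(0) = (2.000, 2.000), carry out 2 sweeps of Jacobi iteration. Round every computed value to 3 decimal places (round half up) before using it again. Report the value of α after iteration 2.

0.467

Iteration 1:
  α = (-2 - (-4)·2.000) / (6) = 1.000
  β = (8 - (1)·2.000) / (5) = 1.200
Iteration 2:
  α = (-2 - (-4)·1.200) / (6) = 0.467
  β = (8 - (1)·1.000) / (5) = 1.400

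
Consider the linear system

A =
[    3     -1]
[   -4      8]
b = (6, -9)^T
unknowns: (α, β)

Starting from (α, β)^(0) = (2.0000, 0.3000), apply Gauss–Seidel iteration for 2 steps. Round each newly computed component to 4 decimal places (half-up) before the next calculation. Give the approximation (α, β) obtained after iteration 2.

Iteration 1:
  α = (6 - (-1)·0.3000) / (3) = 2.1000
  β = (-9 - (-4)·2.1000) / (8) = -0.0750
Iteration 2:
  α = (6 - (-1)·-0.0750) / (3) = 1.9750
  β = (-9 - (-4)·1.9750) / (8) = -0.1375

(1.9750, -0.1375)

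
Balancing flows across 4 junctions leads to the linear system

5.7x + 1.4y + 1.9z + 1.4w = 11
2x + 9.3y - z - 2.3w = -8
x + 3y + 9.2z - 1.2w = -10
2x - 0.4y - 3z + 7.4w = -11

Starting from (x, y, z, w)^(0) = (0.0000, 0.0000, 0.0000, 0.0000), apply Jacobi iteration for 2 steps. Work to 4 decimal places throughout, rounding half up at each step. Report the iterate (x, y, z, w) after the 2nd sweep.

(2.8685, -1.7597, -1.2101, -2.4952)

Iteration 1:
  x = (11 - (1.4)·0.0000 - (1.9)·0.0000 - (1.4)·0.0000) / (5.7) = 1.9298
  y = (-8 - (2)·0.0000 - (-1)·0.0000 - (-2.3)·0.0000) / (9.3) = -0.8602
  z = (-10 - (1)·0.0000 - (3)·0.0000 - (-1.2)·0.0000) / (9.2) = -1.0870
  w = (-11 - (2)·0.0000 - (-0.4)·0.0000 - (-3)·0.0000) / (7.4) = -1.4865
Iteration 2:
  x = (11 - (1.4)·-0.8602 - (1.9)·-1.0870 - (1.4)·-1.4865) / (5.7) = 2.8685
  y = (-8 - (2)·1.9298 - (-1)·-1.0870 - (-2.3)·-1.4865) / (9.3) = -1.7597
  z = (-10 - (1)·1.9298 - (3)·-0.8602 - (-1.2)·-1.4865) / (9.2) = -1.2101
  w = (-11 - (2)·1.9298 - (-0.4)·-0.8602 - (-3)·-1.0870) / (7.4) = -2.4952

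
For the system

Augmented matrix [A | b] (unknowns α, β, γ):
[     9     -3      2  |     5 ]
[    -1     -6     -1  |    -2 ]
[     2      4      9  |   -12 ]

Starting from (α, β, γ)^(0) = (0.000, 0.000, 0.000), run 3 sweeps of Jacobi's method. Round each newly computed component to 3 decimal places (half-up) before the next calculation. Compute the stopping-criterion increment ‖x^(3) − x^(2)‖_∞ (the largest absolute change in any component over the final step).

0.148

Iteration 1:
  α = (5 - (-3)·0.000 - (2)·0.000) / (9) = 0.556
  β = (-2 - (-1)·0.000 - (-1)·0.000) / (-6) = 0.333
  γ = (-12 - (2)·0.000 - (4)·0.000) / (9) = -1.333
Iteration 2:
  α = (5 - (-3)·0.333 - (2)·-1.333) / (9) = 0.963
  β = (-2 - (-1)·0.556 - (-1)·-1.333) / (-6) = 0.463
  γ = (-12 - (2)·0.556 - (4)·0.333) / (9) = -1.605
Iteration 3:
  α = (5 - (-3)·0.463 - (2)·-1.605) / (9) = 1.067
  β = (-2 - (-1)·0.963 - (-1)·-1.605) / (-6) = 0.440
  γ = (-12 - (2)·0.963 - (4)·0.463) / (9) = -1.753
Change: (0.104, -0.023, -0.148) → max |·| = 0.148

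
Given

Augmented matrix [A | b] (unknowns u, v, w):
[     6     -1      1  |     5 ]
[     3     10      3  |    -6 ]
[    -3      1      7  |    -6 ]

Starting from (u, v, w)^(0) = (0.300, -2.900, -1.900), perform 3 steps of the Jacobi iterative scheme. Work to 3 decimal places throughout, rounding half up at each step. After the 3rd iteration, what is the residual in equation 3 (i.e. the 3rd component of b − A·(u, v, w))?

Iteration 1:
  u = (5 - (-1)·-2.900 - (1)·-1.900) / (6) = 0.667
  v = (-6 - (3)·0.300 - (3)·-1.900) / (10) = -0.120
  w = (-6 - (-3)·0.300 - (1)·-2.900) / (7) = -0.314
Iteration 2:
  u = (5 - (-1)·-0.120 - (1)·-0.314) / (6) = 0.866
  v = (-6 - (3)·0.667 - (3)·-0.314) / (10) = -0.706
  w = (-6 - (-3)·0.667 - (1)·-0.120) / (7) = -0.554
Iteration 3:
  u = (5 - (-1)·-0.706 - (1)·-0.554) / (6) = 0.808
  v = (-6 - (3)·0.866 - (3)·-0.554) / (10) = -0.694
  w = (-6 - (-3)·0.866 - (1)·-0.706) / (7) = -0.385
Residual b − A·x = (-0.157, -0.329, -0.187)

-0.187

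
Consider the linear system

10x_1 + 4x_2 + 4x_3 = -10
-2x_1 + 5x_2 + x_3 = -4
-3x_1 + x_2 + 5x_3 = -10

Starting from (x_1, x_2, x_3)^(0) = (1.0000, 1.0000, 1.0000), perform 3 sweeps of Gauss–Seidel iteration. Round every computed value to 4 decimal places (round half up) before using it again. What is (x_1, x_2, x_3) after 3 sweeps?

Iteration 1:
  x_1 = (-10 - (4)·1.0000 - (4)·1.0000) / (10) = -1.8000
  x_2 = (-4 - (-2)·-1.8000 - (1)·1.0000) / (5) = -1.7200
  x_3 = (-10 - (-3)·-1.8000 - (1)·-1.7200) / (5) = -2.7360
Iteration 2:
  x_1 = (-10 - (4)·-1.7200 - (4)·-2.7360) / (10) = 0.7824
  x_2 = (-4 - (-2)·0.7824 - (1)·-2.7360) / (5) = 0.0602
  x_3 = (-10 - (-3)·0.7824 - (1)·0.0602) / (5) = -1.5426
Iteration 3:
  x_1 = (-10 - (4)·0.0602 - (4)·-1.5426) / (10) = -0.4070
  x_2 = (-4 - (-2)·-0.4070 - (1)·-1.5426) / (5) = -0.6543
  x_3 = (-10 - (-3)·-0.4070 - (1)·-0.6543) / (5) = -2.1133

(-0.4070, -0.6543, -2.1133)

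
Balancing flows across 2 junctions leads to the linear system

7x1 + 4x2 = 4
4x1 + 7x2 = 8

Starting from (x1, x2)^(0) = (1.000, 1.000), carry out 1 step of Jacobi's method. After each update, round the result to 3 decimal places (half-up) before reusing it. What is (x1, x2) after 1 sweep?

(0.000, 0.571)

Iteration 1:
  x1 = (4 - (4)·1.000) / (7) = 0.000
  x2 = (8 - (4)·1.000) / (7) = 0.571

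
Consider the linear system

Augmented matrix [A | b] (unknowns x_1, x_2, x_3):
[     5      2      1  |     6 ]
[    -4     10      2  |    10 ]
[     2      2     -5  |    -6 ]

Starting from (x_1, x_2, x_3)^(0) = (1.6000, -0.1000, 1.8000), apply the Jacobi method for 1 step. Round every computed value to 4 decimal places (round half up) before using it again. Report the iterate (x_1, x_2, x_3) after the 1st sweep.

Iteration 1:
  x_1 = (6 - (2)·-0.1000 - (1)·1.8000) / (5) = 0.8800
  x_2 = (10 - (-4)·1.6000 - (2)·1.8000) / (10) = 1.2800
  x_3 = (-6 - (2)·1.6000 - (2)·-0.1000) / (-5) = 1.8000

(0.8800, 1.2800, 1.8000)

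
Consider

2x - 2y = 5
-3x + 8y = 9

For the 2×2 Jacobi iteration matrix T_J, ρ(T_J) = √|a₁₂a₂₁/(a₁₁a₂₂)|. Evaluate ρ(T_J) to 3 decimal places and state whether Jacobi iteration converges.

a₁₂a₂₁/(a₁₁a₂₂) = (-2)·(-3) / ((2)·(8)) = 0.375000
ρ = √|0.375000| = √0.375000 = 0.612
ρ < 1, so Jacobi converges

0.612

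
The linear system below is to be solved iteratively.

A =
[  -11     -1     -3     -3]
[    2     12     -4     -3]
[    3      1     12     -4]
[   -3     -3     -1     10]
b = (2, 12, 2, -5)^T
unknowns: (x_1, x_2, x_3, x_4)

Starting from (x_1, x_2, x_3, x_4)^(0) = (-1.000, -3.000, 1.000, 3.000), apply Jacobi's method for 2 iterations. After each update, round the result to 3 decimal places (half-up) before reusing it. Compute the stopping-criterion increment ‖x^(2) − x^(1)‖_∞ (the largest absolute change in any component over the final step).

Iteration 1:
  x_1 = (2 - (-1)·-3.000 - (-3)·1.000 - (-3)·3.000) / (-11) = -1.000
  x_2 = (12 - (2)·-1.000 - (-4)·1.000 - (-3)·3.000) / (12) = 2.250
  x_3 = (2 - (3)·-1.000 - (1)·-3.000 - (-4)·3.000) / (12) = 1.667
  x_4 = (-5 - (-3)·-1.000 - (-3)·-3.000 - (-1)·1.000) / (10) = -1.600
Iteration 2:
  x_1 = (2 - (-1)·2.250 - (-3)·1.667 - (-3)·-1.600) / (-11) = -0.405
  x_2 = (12 - (2)·-1.000 - (-4)·1.667 - (-3)·-1.600) / (12) = 1.322
  x_3 = (2 - (3)·-1.000 - (1)·2.250 - (-4)·-1.600) / (12) = -0.304
  x_4 = (-5 - (-3)·-1.000 - (-3)·2.250 - (-1)·1.667) / (10) = 0.042
Change: (0.595, -0.928, -1.971, 1.642) → max |·| = 1.971

1.971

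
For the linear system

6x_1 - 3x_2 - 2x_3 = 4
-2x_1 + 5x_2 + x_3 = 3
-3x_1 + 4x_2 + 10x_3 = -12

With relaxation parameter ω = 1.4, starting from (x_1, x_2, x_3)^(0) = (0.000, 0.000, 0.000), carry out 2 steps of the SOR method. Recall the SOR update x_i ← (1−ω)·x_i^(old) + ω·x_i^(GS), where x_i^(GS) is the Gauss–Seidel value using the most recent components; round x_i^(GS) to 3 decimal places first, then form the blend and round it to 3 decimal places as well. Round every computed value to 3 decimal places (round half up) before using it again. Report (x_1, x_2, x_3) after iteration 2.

Iteration 1:
  x_1: GS value = (4 - (-3)·0.000 - (-2)·0.000) / (6) = 0.667;  x_1 ← (1−ω)·0.000 + ω·0.667 = 0.934
  x_2: GS value = (3 - (-2)·0.934 - (1)·0.000) / (5) = 0.974;  x_2 ← (1−ω)·0.000 + ω·0.974 = 1.364
  x_3: GS value = (-12 - (-3)·0.934 - (4)·1.364) / (10) = -1.465;  x_3 ← (1−ω)·0.000 + ω·-1.465 = -2.051
Iteration 2:
  x_1: GS value = (4 - (-3)·1.364 - (-2)·-2.051) / (6) = 0.665;  x_1 ← (1−ω)·0.934 + ω·0.665 = 0.557
  x_2: GS value = (3 - (-2)·0.557 - (1)·-2.051) / (5) = 1.233;  x_2 ← (1−ω)·1.364 + ω·1.233 = 1.181
  x_3: GS value = (-12 - (-3)·0.557 - (4)·1.181) / (10) = -1.505;  x_3 ← (1−ω)·-2.051 + ω·-1.505 = -1.287

(0.557, 1.181, -1.287)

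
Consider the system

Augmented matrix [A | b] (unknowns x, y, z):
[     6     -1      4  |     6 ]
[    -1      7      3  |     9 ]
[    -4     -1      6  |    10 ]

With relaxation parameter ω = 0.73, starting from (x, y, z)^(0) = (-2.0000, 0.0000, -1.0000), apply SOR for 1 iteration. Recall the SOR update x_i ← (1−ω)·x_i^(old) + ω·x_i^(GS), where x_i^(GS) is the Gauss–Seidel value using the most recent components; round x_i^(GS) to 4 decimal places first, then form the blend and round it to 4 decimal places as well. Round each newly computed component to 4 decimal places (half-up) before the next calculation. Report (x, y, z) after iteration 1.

Iteration 1:
  x: GS value = (6 - (-1)·0.0000 - (4)·-1.0000) / (6) = 1.6667;  x ← (1−ω)·-2.0000 + ω·1.6667 = 0.6767
  y: GS value = (9 - (-1)·0.6767 - (3)·-1.0000) / (7) = 1.8110;  y ← (1−ω)·0.0000 + ω·1.8110 = 1.3220
  z: GS value = (10 - (-4)·0.6767 - (-1)·1.3220) / (6) = 2.3381;  z ← (1−ω)·-1.0000 + ω·2.3381 = 1.4368

(0.6767, 1.3220, 1.4368)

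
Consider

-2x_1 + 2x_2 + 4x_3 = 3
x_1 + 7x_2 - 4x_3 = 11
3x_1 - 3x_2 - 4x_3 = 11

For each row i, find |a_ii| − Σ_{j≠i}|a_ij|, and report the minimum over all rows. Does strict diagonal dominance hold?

-4

row 1: |-2| − (2+4) = -4
row 2: |7| − (1+4) = 2
row 3: |-4| − (3+3) = -2
minimum over rows = -4 → not strictly diagonally dominant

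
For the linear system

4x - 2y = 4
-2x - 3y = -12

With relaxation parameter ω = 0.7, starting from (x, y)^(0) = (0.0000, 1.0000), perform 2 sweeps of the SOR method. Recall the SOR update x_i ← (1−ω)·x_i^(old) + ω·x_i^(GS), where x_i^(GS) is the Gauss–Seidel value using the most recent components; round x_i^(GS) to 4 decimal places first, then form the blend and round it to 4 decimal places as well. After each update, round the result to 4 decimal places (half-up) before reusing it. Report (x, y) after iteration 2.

(1.9285, 2.6830)

Iteration 1:
  x: GS value = (4 - (-2)·1.0000) / (4) = 1.5000;  x ← (1−ω)·0.0000 + ω·1.5000 = 1.0500
  y: GS value = (-12 - (-2)·1.0500) / (-3) = 3.3000;  y ← (1−ω)·1.0000 + ω·3.3000 = 2.6100
Iteration 2:
  x: GS value = (4 - (-2)·2.6100) / (4) = 2.3050;  x ← (1−ω)·1.0500 + ω·2.3050 = 1.9285
  y: GS value = (-12 - (-2)·1.9285) / (-3) = 2.7143;  y ← (1−ω)·2.6100 + ω·2.7143 = 2.6830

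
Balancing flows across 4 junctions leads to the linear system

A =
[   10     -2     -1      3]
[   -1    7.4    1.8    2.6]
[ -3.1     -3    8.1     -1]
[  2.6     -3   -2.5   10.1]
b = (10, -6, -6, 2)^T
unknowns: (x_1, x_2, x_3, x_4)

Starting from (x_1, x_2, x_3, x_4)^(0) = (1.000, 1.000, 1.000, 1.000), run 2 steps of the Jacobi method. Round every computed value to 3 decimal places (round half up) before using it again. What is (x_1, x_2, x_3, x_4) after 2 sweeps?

Iteration 1:
  x_1 = (10 - (-2)·1.000 - (-1)·1.000 - (3)·1.000) / (10) = 1.000
  x_2 = (-6 - (-1)·1.000 - (1.8)·1.000 - (2.6)·1.000) / (7.4) = -1.270
  x_3 = (-6 - (-3.1)·1.000 - (-3)·1.000 - (-1)·1.000) / (8.1) = 0.136
  x_4 = (2 - (2.6)·1.000 - (-3)·1.000 - (-2.5)·1.000) / (10.1) = 0.485
Iteration 2:
  x_1 = (10 - (-2)·-1.270 - (-1)·0.136 - (3)·0.485) / (10) = 0.614
  x_2 = (-6 - (-1)·1.000 - (1.8)·0.136 - (2.6)·0.485) / (7.4) = -0.879
  x_3 = (-6 - (-3.1)·1.000 - (-3)·-1.270 - (-1)·0.485) / (8.1) = -0.769
  x_4 = (2 - (2.6)·1.000 - (-3)·-1.270 - (-2.5)·0.136) / (10.1) = -0.403

(0.614, -0.879, -0.769, -0.403)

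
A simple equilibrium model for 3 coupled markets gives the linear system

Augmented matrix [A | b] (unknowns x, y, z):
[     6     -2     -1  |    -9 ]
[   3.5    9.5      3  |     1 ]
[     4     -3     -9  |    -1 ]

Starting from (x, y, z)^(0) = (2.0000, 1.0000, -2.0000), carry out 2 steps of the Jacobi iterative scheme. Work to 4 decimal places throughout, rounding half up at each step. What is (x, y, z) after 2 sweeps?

Iteration 1:
  x = (-9 - (-2)·1.0000 - (-1)·-2.0000) / (6) = -1.5000
  y = (1 - (3.5)·2.0000 - (3)·-2.0000) / (9.5) = 0.0000
  z = (-1 - (4)·2.0000 - (-3)·1.0000) / (-9) = 0.6667
Iteration 2:
  x = (-9 - (-2)·0.0000 - (-1)·0.6667) / (6) = -1.3889
  y = (1 - (3.5)·-1.5000 - (3)·0.6667) / (9.5) = 0.4474
  z = (-1 - (4)·-1.5000 - (-3)·0.0000) / (-9) = -0.5556

(-1.3889, 0.4474, -0.5556)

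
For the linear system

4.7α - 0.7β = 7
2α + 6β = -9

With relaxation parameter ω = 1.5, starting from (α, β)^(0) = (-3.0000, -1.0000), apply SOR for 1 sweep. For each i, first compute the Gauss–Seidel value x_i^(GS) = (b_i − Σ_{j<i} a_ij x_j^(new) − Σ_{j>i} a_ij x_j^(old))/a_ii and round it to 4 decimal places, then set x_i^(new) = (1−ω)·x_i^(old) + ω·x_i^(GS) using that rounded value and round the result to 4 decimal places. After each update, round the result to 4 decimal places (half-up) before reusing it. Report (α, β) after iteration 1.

(3.5106, -3.5053)

Iteration 1:
  α: GS value = (7 - (-0.7)·-1.0000) / (4.7) = 1.3404;  α ← (1−ω)·-3.0000 + ω·1.3404 = 3.5106
  β: GS value = (-9 - (2)·3.5106) / (6) = -2.6702;  β ← (1−ω)·-1.0000 + ω·-2.6702 = -3.5053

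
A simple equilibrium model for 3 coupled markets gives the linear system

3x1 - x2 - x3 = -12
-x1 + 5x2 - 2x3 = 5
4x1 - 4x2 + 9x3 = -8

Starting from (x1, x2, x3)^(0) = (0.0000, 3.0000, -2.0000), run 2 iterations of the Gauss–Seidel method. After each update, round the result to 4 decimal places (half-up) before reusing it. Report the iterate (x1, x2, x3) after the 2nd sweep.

(-4.0099, 0.3995, 1.0708)

Iteration 1:
  x1 = (-12 - (-1)·3.0000 - (-1)·-2.0000) / (3) = -3.6667
  x2 = (5 - (-1)·-3.6667 - (-2)·-2.0000) / (5) = -0.5333
  x3 = (-8 - (4)·-3.6667 - (-4)·-0.5333) / (9) = 0.5037
Iteration 2:
  x1 = (-12 - (-1)·-0.5333 - (-1)·0.5037) / (3) = -4.0099
  x2 = (5 - (-1)·-4.0099 - (-2)·0.5037) / (5) = 0.3995
  x3 = (-8 - (4)·-4.0099 - (-4)·0.3995) / (9) = 1.0708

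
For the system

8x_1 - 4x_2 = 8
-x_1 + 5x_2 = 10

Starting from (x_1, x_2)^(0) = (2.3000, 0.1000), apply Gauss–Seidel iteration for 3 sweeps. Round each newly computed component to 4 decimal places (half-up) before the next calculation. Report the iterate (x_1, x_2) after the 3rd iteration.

Iteration 1:
  x_1 = (8 - (-4)·0.1000) / (8) = 1.0500
  x_2 = (10 - (-1)·1.0500) / (5) = 2.2100
Iteration 2:
  x_1 = (8 - (-4)·2.2100) / (8) = 2.1050
  x_2 = (10 - (-1)·2.1050) / (5) = 2.4210
Iteration 3:
  x_1 = (8 - (-4)·2.4210) / (8) = 2.2105
  x_2 = (10 - (-1)·2.2105) / (5) = 2.4421

(2.2105, 2.4421)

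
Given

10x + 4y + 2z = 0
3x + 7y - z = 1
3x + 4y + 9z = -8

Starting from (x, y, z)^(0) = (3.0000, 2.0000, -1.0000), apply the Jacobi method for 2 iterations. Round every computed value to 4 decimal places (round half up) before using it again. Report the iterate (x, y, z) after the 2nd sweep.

(1.0698, 0.0032, -0.1175)

Iteration 1:
  x = (0 - (4)·2.0000 - (2)·-1.0000) / (10) = -0.6000
  y = (1 - (3)·3.0000 - (-1)·-1.0000) / (7) = -1.2857
  z = (-8 - (3)·3.0000 - (4)·2.0000) / (9) = -2.7778
Iteration 2:
  x = (0 - (4)·-1.2857 - (2)·-2.7778) / (10) = 1.0698
  y = (1 - (3)·-0.6000 - (-1)·-2.7778) / (7) = 0.0032
  z = (-8 - (3)·-0.6000 - (4)·-1.2857) / (9) = -0.1175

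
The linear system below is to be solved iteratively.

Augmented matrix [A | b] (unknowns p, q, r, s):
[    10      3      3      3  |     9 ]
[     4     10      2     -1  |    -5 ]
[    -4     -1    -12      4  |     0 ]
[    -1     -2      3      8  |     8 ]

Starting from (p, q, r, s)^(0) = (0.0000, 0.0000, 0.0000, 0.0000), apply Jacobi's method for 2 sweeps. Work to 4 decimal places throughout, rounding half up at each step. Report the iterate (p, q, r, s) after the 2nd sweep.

(0.7500, -0.7600, 0.0750, 0.9875)

Iteration 1:
  p = (9 - (3)·0.0000 - (3)·0.0000 - (3)·0.0000) / (10) = 0.9000
  q = (-5 - (4)·0.0000 - (2)·0.0000 - (-1)·0.0000) / (10) = -0.5000
  r = (0 - (-4)·0.0000 - (-1)·0.0000 - (4)·0.0000) / (-12) = 0.0000
  s = (8 - (-1)·0.0000 - (-2)·0.0000 - (3)·0.0000) / (8) = 1.0000
Iteration 2:
  p = (9 - (3)·-0.5000 - (3)·0.0000 - (3)·1.0000) / (10) = 0.7500
  q = (-5 - (4)·0.9000 - (2)·0.0000 - (-1)·1.0000) / (10) = -0.7600
  r = (0 - (-4)·0.9000 - (-1)·-0.5000 - (4)·1.0000) / (-12) = 0.0750
  s = (8 - (-1)·0.9000 - (-2)·-0.5000 - (3)·0.0000) / (8) = 0.9875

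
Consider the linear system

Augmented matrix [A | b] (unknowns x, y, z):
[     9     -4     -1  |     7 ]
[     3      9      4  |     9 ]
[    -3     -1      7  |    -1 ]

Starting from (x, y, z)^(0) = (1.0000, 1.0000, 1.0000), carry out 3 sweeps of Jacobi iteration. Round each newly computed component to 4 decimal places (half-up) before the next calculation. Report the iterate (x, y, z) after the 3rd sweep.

Iteration 1:
  x = (7 - (-4)·1.0000 - (-1)·1.0000) / (9) = 1.3333
  y = (9 - (3)·1.0000 - (4)·1.0000) / (9) = 0.2222
  z = (-1 - (-3)·1.0000 - (-1)·1.0000) / (7) = 0.4286
Iteration 2:
  x = (7 - (-4)·0.2222 - (-1)·0.4286) / (9) = 0.9242
  y = (9 - (3)·1.3333 - (4)·0.4286) / (9) = 0.3651
  z = (-1 - (-3)·1.3333 - (-1)·0.2222) / (7) = 0.4603
Iteration 3:
  x = (7 - (-4)·0.3651 - (-1)·0.4603) / (9) = 0.9912
  y = (9 - (3)·0.9242 - (4)·0.4603) / (9) = 0.4874
  z = (-1 - (-3)·0.9242 - (-1)·0.3651) / (7) = 0.3054

(0.9912, 0.4874, 0.3054)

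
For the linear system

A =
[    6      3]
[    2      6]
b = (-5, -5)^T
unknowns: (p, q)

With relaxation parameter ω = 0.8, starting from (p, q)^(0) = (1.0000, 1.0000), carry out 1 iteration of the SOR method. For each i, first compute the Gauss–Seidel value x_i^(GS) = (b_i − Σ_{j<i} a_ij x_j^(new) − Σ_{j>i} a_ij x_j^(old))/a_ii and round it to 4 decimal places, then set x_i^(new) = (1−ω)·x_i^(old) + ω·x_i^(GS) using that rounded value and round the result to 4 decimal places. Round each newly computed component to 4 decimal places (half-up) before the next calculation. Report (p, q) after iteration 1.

Iteration 1:
  p: GS value = (-5 - (3)·1.0000) / (6) = -1.3333;  p ← (1−ω)·1.0000 + ω·-1.3333 = -0.8666
  q: GS value = (-5 - (2)·-0.8666) / (6) = -0.5445;  q ← (1−ω)·1.0000 + ω·-0.5445 = -0.2356

(-0.8666, -0.2356)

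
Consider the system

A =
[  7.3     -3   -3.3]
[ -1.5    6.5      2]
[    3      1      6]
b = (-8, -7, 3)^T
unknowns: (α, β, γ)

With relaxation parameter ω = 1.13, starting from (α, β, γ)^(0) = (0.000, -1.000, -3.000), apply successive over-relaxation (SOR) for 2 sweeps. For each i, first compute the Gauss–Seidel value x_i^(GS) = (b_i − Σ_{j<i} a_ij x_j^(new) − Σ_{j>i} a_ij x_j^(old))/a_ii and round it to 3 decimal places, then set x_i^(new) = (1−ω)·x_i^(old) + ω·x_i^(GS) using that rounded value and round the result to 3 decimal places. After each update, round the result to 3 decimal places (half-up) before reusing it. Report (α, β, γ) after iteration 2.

Iteration 1:
  α: GS value = (-8 - (-3)·-1.000 - (-3.3)·-3.000) / (7.3) = -2.863;  α ← (1−ω)·0.000 + ω·-2.863 = -3.235
  β: GS value = (-7 - (-1.5)·-3.235 - (2)·-3.000) / (6.5) = -0.900;  β ← (1−ω)·-1.000 + ω·-0.900 = -0.887
  γ: GS value = (3 - (3)·-3.235 - (1)·-0.887) / (6) = 2.265;  γ ← (1−ω)·-3.000 + ω·2.265 = 2.949
Iteration 2:
  α: GS value = (-8 - (-3)·-0.887 - (-3.3)·2.949) / (7.3) = -0.127;  α ← (1−ω)·-3.235 + ω·-0.127 = 0.277
  β: GS value = (-7 - (-1.5)·0.277 - (2)·2.949) / (6.5) = -1.920;  β ← (1−ω)·-0.887 + ω·-1.920 = -2.054
  γ: GS value = (3 - (3)·0.277 - (1)·-2.054) / (6) = 0.704;  γ ← (1−ω)·2.949 + ω·0.704 = 0.412

(0.277, -2.054, 0.412)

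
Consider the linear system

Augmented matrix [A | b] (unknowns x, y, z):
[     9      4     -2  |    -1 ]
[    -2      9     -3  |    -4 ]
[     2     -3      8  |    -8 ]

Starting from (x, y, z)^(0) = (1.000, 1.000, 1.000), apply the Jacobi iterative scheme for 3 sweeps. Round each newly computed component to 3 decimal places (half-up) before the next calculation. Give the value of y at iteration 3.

-0.815

Iteration 1:
  x = (-1 - (4)·1.000 - (-2)·1.000) / (9) = -0.333
  y = (-4 - (-2)·1.000 - (-3)·1.000) / (9) = 0.111
  z = (-8 - (2)·1.000 - (-3)·1.000) / (8) = -0.875
Iteration 2:
  x = (-1 - (4)·0.111 - (-2)·-0.875) / (9) = -0.355
  y = (-4 - (-2)·-0.333 - (-3)·-0.875) / (9) = -0.810
  z = (-8 - (2)·-0.333 - (-3)·0.111) / (8) = -0.875
Iteration 3:
  x = (-1 - (4)·-0.810 - (-2)·-0.875) / (9) = 0.054
  y = (-4 - (-2)·-0.355 - (-3)·-0.875) / (9) = -0.815
  z = (-8 - (2)·-0.355 - (-3)·-0.810) / (8) = -1.215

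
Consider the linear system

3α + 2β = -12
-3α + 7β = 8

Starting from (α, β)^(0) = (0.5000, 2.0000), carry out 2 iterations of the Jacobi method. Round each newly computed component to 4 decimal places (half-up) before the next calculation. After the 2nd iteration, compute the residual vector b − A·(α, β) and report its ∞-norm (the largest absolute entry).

Iteration 1:
  α = (-12 - (2)·2.0000) / (3) = -5.3333
  β = (8 - (-3)·0.5000) / (7) = 1.3571
Iteration 2:
  α = (-12 - (2)·1.3571) / (3) = -4.9047
  β = (8 - (-3)·-5.3333) / (7) = -1.1428
Residual b − A·x = (4.9997, 1.2855); ∞-norm = 4.9997

4.9997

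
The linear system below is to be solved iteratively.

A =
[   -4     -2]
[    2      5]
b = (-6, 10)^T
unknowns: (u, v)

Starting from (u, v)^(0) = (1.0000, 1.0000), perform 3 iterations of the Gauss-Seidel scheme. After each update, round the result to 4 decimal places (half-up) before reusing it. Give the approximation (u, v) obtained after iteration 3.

(0.6400, 1.7440)

Iteration 1:
  u = (-6 - (-2)·1.0000) / (-4) = 1.0000
  v = (10 - (2)·1.0000) / (5) = 1.6000
Iteration 2:
  u = (-6 - (-2)·1.6000) / (-4) = 0.7000
  v = (10 - (2)·0.7000) / (5) = 1.7200
Iteration 3:
  u = (-6 - (-2)·1.7200) / (-4) = 0.6400
  v = (10 - (2)·0.6400) / (5) = 1.7440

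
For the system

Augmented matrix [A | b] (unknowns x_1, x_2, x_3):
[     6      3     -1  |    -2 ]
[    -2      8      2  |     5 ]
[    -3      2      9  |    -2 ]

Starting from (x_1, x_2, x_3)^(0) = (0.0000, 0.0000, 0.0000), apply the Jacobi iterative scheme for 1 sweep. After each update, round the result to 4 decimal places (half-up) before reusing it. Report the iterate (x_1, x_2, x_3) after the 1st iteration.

Iteration 1:
  x_1 = (-2 - (3)·0.0000 - (-1)·0.0000) / (6) = -0.3333
  x_2 = (5 - (-2)·0.0000 - (2)·0.0000) / (8) = 0.6250
  x_3 = (-2 - (-3)·0.0000 - (2)·0.0000) / (9) = -0.2222

(-0.3333, 0.6250, -0.2222)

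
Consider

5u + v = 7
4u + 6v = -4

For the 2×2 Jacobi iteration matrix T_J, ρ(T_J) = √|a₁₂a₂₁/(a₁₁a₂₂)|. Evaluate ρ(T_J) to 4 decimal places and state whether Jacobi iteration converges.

0.3651

a₁₂a₂₁/(a₁₁a₂₂) = (1)·(4) / ((5)·(6)) = 0.133333
ρ = √|0.133333| = √0.133333 = 0.3651
ρ < 1, so Jacobi converges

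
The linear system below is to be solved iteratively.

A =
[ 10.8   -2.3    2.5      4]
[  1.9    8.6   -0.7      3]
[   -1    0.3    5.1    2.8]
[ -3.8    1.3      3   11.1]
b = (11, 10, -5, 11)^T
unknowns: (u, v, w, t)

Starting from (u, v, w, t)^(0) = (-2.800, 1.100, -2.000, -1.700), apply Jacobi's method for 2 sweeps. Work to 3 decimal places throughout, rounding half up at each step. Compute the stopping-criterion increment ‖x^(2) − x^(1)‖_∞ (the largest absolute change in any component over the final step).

Iteration 1:
  u = (11 - (-2.3)·1.100 - (2.5)·-2.000 - (4)·-1.700) / (10.8) = 2.345
  v = (10 - (1.9)·-2.800 - (-0.7)·-2.000 - (3)·-1.700) / (8.6) = 2.212
  w = (-5 - (-1)·-2.800 - (0.3)·1.100 - (2.8)·-1.700) / (5.1) = -0.661
  t = (11 - (-3.8)·-2.800 - (1.3)·1.100 - (3)·-2.000) / (11.1) = 0.444
Iteration 2:
  u = (11 - (-2.3)·2.212 - (2.5)·-0.661 - (4)·0.444) / (10.8) = 1.478
  v = (10 - (1.9)·2.345 - (-0.7)·-0.661 - (3)·0.444) / (8.6) = 0.436
  w = (-5 - (-1)·2.345 - (0.3)·2.212 - (2.8)·0.444) / (5.1) = -0.894
  t = (11 - (-3.8)·2.345 - (1.3)·2.212 - (3)·-0.661) / (11.1) = 1.713
Change: (-0.867, -1.776, -0.233, 1.269) → max |·| = 1.776

1.776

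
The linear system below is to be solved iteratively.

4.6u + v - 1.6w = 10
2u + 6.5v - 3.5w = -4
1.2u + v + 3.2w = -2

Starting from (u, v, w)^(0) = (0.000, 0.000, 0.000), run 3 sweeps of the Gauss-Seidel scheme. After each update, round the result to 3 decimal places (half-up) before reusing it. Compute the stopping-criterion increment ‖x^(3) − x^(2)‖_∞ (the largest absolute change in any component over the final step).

Iteration 1:
  u = (10 - (1)·0.000 - (-1.6)·0.000) / (4.6) = 2.174
  v = (-4 - (2)·2.174 - (-3.5)·0.000) / (6.5) = -1.284
  w = (-2 - (1.2)·2.174 - (1)·-1.284) / (3.2) = -1.039
Iteration 2:
  u = (10 - (1)·-1.284 - (-1.6)·-1.039) / (4.6) = 2.092
  v = (-4 - (2)·2.092 - (-3.5)·-1.039) / (6.5) = -1.819
  w = (-2 - (1.2)·2.092 - (1)·-1.819) / (3.2) = -0.841
Iteration 3:
  u = (10 - (1)·-1.819 - (-1.6)·-0.841) / (4.6) = 2.277
  v = (-4 - (2)·2.277 - (-3.5)·-0.841) / (6.5) = -1.769
  w = (-2 - (1.2)·2.277 - (1)·-1.769) / (3.2) = -0.926
Change: (0.185, 0.050, -0.085) → max |·| = 0.185

0.185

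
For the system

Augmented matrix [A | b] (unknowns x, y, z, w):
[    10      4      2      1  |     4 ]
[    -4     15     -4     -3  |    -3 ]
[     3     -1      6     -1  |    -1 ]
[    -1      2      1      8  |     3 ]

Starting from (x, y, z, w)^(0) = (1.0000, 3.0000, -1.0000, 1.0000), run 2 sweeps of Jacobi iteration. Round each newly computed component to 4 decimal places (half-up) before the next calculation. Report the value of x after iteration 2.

Iteration 1:
  x = (4 - (4)·3.0000 - (2)·-1.0000 - (1)·1.0000) / (10) = -0.7000
  y = (-3 - (-4)·1.0000 - (-4)·-1.0000 - (-3)·1.0000) / (15) = 0.0000
  z = (-1 - (3)·1.0000 - (-1)·3.0000 - (-1)·1.0000) / (6) = 0.0000
  w = (3 - (-1)·1.0000 - (2)·3.0000 - (1)·-1.0000) / (8) = -0.1250
Iteration 2:
  x = (4 - (4)·0.0000 - (2)·0.0000 - (1)·-0.1250) / (10) = 0.4125
  y = (-3 - (-4)·-0.7000 - (-4)·0.0000 - (-3)·-0.1250) / (15) = -0.4117
  z = (-1 - (3)·-0.7000 - (-1)·0.0000 - (-1)·-0.1250) / (6) = 0.1625
  w = (3 - (-1)·-0.7000 - (2)·0.0000 - (1)·0.0000) / (8) = 0.2875

0.4125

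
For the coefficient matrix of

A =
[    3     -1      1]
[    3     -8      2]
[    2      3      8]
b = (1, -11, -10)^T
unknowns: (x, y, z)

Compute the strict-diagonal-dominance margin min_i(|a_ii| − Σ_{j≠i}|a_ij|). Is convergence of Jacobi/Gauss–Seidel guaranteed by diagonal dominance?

row 1: |3| − (1+1) = 1
row 2: |-8| − (3+2) = 3
row 3: |8| − (2+3) = 3
minimum over rows = 1 → strictly diagonally dominant (convergence guaranteed)

1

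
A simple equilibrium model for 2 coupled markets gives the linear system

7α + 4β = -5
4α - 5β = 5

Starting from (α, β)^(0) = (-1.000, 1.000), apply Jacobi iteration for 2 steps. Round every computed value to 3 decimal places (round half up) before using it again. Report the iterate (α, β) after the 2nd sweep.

(0.314, -2.029)

Iteration 1:
  α = (-5 - (4)·1.000) / (7) = -1.286
  β = (5 - (4)·-1.000) / (-5) = -1.800
Iteration 2:
  α = (-5 - (4)·-1.800) / (7) = 0.314
  β = (5 - (4)·-1.286) / (-5) = -2.029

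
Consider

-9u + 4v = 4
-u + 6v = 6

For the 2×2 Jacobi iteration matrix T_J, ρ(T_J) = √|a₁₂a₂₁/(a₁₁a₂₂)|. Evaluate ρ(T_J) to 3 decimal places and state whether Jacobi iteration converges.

0.272

a₁₂a₂₁/(a₁₁a₂₂) = (4)·(-1) / ((-9)·(6)) = 0.074074
ρ = √|0.074074| = √0.074074 = 0.272
ρ < 1, so Jacobi converges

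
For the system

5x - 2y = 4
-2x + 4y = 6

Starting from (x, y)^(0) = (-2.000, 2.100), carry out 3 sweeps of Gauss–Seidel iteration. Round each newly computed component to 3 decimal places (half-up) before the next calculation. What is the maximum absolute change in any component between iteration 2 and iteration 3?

0.018

Iteration 1:
  x = (4 - (-2)·2.100) / (5) = 1.640
  y = (6 - (-2)·1.640) / (4) = 2.320
Iteration 2:
  x = (4 - (-2)·2.320) / (5) = 1.728
  y = (6 - (-2)·1.728) / (4) = 2.364
Iteration 3:
  x = (4 - (-2)·2.364) / (5) = 1.746
  y = (6 - (-2)·1.746) / (4) = 2.373
Change: (0.018, 0.009) → max |·| = 0.018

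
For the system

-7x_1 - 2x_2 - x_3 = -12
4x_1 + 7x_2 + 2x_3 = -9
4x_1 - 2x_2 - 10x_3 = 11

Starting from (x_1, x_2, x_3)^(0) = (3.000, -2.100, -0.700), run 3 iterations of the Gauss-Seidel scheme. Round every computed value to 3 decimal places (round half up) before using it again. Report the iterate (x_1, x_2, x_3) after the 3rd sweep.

Iteration 1:
  x_1 = (-12 - (-2)·-2.100 - (-1)·-0.700) / (-7) = 2.414
  x_2 = (-9 - (4)·2.414 - (2)·-0.700) / (7) = -2.465
  x_3 = (11 - (4)·2.414 - (-2)·-2.465) / (-10) = 0.359
Iteration 2:
  x_1 = (-12 - (-2)·-2.465 - (-1)·0.359) / (-7) = 2.367
  x_2 = (-9 - (4)·2.367 - (2)·0.359) / (7) = -2.741
  x_3 = (11 - (4)·2.367 - (-2)·-2.741) / (-10) = 0.395
Iteration 3:
  x_1 = (-12 - (-2)·-2.741 - (-1)·0.395) / (-7) = 2.441
  x_2 = (-9 - (4)·2.441 - (2)·0.395) / (7) = -2.793
  x_3 = (11 - (4)·2.441 - (-2)·-2.793) / (-10) = 0.435

(2.441, -2.793, 0.435)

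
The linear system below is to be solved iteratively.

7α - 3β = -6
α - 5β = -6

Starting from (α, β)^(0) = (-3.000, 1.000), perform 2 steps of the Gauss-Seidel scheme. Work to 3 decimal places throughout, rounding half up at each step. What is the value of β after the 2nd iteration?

Iteration 1:
  α = (-6 - (-3)·1.000) / (7) = -0.429
  β = (-6 - (1)·-0.429) / (-5) = 1.114
Iteration 2:
  α = (-6 - (-3)·1.114) / (7) = -0.380
  β = (-6 - (1)·-0.380) / (-5) = 1.124

1.124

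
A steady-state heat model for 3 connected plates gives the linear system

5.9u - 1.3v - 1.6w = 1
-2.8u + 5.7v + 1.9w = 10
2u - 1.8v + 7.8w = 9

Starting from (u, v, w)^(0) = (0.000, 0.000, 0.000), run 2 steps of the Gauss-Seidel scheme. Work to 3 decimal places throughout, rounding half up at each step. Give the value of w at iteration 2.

Iteration 1:
  u = (1 - (-1.3)·0.000 - (-1.6)·0.000) / (5.9) = 0.169
  v = (10 - (-2.8)·0.169 - (1.9)·0.000) / (5.7) = 1.837
  w = (9 - (2)·0.169 - (-1.8)·1.837) / (7.8) = 1.534
Iteration 2:
  u = (1 - (-1.3)·1.837 - (-1.6)·1.534) / (5.9) = 0.990
  v = (10 - (-2.8)·0.990 - (1.9)·1.534) / (5.7) = 1.729
  w = (9 - (2)·0.990 - (-1.8)·1.729) / (7.8) = 1.299

1.299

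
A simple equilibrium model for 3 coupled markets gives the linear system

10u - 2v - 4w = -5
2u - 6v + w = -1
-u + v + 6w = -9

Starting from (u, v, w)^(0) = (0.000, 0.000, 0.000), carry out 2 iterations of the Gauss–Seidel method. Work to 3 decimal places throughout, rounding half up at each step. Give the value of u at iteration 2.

Iteration 1:
  u = (-5 - (-2)·0.000 - (-4)·0.000) / (10) = -0.500
  v = (-1 - (2)·-0.500 - (1)·0.000) / (-6) = 0.000
  w = (-9 - (-1)·-0.500 - (1)·0.000) / (6) = -1.583
Iteration 2:
  u = (-5 - (-2)·0.000 - (-4)·-1.583) / (10) = -1.133
  v = (-1 - (2)·-1.133 - (1)·-1.583) / (-6) = -0.475
  w = (-9 - (-1)·-1.133 - (1)·-0.475) / (6) = -1.610

-1.133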